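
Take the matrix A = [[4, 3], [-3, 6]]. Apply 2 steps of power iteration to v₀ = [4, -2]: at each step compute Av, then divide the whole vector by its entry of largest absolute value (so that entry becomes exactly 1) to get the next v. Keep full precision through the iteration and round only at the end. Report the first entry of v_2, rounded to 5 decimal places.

Av0 = (10.000000, -24.000000); divide by -24.000000 → v1 = (-0.416667, 1.000000)
Av1 = (1.333333, 7.250000); divide by 7.250000 → v2 = (0.183908, 1.000000)
Requested entry of v2: -32/-174 = 0.18391

0.18391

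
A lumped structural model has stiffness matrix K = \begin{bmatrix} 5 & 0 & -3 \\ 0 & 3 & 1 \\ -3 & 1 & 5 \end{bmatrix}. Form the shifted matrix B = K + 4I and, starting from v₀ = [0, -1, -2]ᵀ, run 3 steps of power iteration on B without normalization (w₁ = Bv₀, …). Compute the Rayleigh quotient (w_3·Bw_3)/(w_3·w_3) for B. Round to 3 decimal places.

B = K + 4I has rows (9, 0, -3); (0, 7, 1); (-3, 1, 9)
w1 = Bv₀ = (9·0 + 0·(-1) + (-3)·(-2); 0·0 + 7·(-1) + 1·(-2); (-3)·0 + 1·(-1) + 9·(-2)) = (6, -9, -19)
w2 = Bw1 = (9·6 + 0·(-9) + (-3)·(-19); 0·6 + 7·(-9) + 1·(-19); (-3)·6 + 1·(-9) + 9·(-19)) = (111, -82, -198)
w3 = Bw2 = (1593, -772, -2197)
Bw3 = (20928, -7601, -25324)
w3·Bw3 = 94843104; w3·w3 = 7960442; μ ≈ 94843104/7960442 = 11.914

11.914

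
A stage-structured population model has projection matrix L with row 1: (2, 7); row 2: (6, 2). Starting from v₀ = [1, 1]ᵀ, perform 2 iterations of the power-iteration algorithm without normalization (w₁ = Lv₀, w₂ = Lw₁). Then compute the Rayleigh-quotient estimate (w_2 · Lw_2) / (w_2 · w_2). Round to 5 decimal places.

w1 = Lv₀ = (9, 8)
w2 = Lw1 = (74, 70)
Lw2 = (638, 584)
w2·Lw2 = 74·638 + 70·584 = 88092; w2·w2 = 74·74 + 70·70 = 10376
λ ≈ 88092/10376 = 8.48998

λ ≈ 8.48998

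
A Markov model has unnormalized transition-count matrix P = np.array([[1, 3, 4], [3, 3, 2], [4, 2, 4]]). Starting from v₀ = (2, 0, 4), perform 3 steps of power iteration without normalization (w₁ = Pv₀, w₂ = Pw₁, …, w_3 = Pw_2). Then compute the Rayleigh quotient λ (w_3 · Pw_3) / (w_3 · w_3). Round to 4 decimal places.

λ ≈ 8.7759

w1 = Pv₀ = (1·2 + 3·0 + 4·4; 3·2 + 3·0 + 2·4; 4·2 + 2·0 + 4·4) = (18, 14, 24)
w2 = Pw1 = (1·18 + 3·14 + 4·24; 3·18 + 3·14 + 2·24; 4·18 + 2·14 + 4·24) = (156, 144, 196)
w3 = Pw2 = (1372, 1292, 1696)
Pw3 = (12032, 11384, 14856)
w3·Pw3 = 1372·12032 + 1292·11384 + 1696·14856 = 56411808; w3·w3 = 1372·1372 + 1292·1292 + 1696·1696 = 6428064
λ ≈ 56411808/6428064 = 8.7759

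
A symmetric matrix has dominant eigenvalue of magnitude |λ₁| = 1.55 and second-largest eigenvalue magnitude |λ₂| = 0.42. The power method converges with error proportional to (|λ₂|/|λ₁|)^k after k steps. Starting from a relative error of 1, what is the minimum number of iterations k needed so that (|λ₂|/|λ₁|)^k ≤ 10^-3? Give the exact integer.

|λ₂/λ₁| = 0.42/1.55 = 0.27097
Need k ≥ ln(10^-3) / ln(0.27097) = -6.9078 / -1.3058 ≈ 5.290
Smallest integer k satisfying the bound: 6

6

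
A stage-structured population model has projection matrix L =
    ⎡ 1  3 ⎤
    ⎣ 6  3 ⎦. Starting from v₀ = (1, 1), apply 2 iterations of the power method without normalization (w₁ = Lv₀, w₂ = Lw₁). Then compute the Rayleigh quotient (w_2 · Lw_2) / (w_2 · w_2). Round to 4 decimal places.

6.4551

w1 = Lv₀ = (1·1 + 3·1; 6·1 + 3·1) = (4, 9)
w2 = Lw1 = (1·4 + 3·9; 6·4 + 3·9) = (31, 51)
Lw2 = (184, 339)
w2·Lw2 = 31·184 + 51·339 = 22993; w2·w2 = 31·31 + 51·51 = 3562
λ ≈ 22993/3562 = 6.4551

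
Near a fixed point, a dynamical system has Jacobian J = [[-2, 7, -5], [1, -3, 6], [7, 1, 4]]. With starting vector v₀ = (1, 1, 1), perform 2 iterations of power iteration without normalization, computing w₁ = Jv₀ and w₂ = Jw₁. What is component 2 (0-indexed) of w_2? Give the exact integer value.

w1 = Jv₀ = (0, 4, 12)
w2 = Jw1 = (-32, 60, 52)
The requested component of w2 is 52.

52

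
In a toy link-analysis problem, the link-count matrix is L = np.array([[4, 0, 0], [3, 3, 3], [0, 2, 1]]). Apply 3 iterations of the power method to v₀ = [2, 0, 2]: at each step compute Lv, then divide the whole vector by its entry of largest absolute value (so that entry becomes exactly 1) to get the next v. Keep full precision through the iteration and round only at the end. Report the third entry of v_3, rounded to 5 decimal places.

Lv0 = (8.000000, 12.000000, 2.000000); divide by 12.000000 → v1 = (0.666667, 1.000000, 0.166667)
Lv1 = (2.666667, 5.500000, 2.166667); divide by 5.500000 → v2 = (0.484848, 1.000000, 0.393939)
Lv2 = (1.939394, 5.636364, 2.393939); divide by 5.636364 → v3 = (0.344086, 1.000000, 0.424731)
Requested entry of v3: 158/372 = 0.42473

0.42473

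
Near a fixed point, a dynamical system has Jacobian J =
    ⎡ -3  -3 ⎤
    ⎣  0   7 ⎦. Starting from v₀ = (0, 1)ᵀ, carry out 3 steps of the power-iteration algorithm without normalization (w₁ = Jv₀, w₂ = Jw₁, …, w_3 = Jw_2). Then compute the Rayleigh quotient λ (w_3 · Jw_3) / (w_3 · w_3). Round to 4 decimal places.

w1 = Jv₀ = ((-3)·0 + (-3)·1; 0·0 + 7·1) = (-3, 7)
w2 = Jw1 = ((-3)·(-3) + (-3)·7; 0·(-3) + 7·7) = (-12, 49)
w3 = Jw2 = (-111, 343)
Jw3 = (-696, 2401)
w3·Jw3 = (-111)·(-696) + 343·2401 = 900799; w3·w3 = (-111)·(-111) + 343·343 = 129970
λ ≈ 900799/129970 = 6.9308

6.9308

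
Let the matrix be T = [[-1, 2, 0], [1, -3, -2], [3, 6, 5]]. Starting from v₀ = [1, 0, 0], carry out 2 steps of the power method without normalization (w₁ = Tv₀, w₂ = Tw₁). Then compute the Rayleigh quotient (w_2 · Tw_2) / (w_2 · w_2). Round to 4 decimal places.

w1 = Tv₀ = ((-1)·1 + 2·0 + 0·0; 1·1 + (-3)·0 + (-2)·0; 3·1 + 6·0 + 5·0) = (-1, 1, 3)
w2 = Tw1 = ((-1)·(-1) + 2·1 + 0·3; 1·(-1) + (-3)·1 + (-2)·3; 3·(-1) + 6·1 + 5·3) = (3, -10, 18)
Tw2 = (-23, -3, 39)
w2·Tw2 = 3·(-23) + (-10)·(-3) + 18·39 = 663; w2·w2 = 3·3 + (-10)·(-10) + 18·18 = 433
λ ≈ 663/433 = 1.5312

1.5312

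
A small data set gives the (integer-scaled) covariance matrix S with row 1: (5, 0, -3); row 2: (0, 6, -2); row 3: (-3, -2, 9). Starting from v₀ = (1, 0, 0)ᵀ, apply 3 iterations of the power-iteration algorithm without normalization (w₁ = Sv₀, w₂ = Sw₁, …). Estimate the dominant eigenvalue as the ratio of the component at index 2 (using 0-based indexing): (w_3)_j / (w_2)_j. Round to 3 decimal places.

w1 = Sv₀ = (5·1 + 0·0 + (-3)·0; 0·1 + 6·0 + (-2)·0; (-3)·1 + (-2)·0 + 9·0) = (5, 0, -3)
w2 = Sw1 = (5·5 + 0·0 + (-3)·(-3); 0·5 + 6·0 + (-2)·(-3); (-3)·5 + (-2)·0 + 9·(-3)) = (34, 6, -42)
w3 = Sw2 = (296, 120, -492)
Ratio at component: -492 / -42 = 11.714

11.714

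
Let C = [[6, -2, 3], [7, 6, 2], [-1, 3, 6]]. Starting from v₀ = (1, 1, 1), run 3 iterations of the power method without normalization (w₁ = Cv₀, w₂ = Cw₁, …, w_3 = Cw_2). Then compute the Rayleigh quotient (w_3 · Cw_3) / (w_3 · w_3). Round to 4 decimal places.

λ ≈ 8.8395

w1 = Cv₀ = (7, 15, 8)
w2 = Cw1 = (36, 155, 86)
w3 = Cw2 = (164, 1354, 945)
Cw3 = (1111, 11162, 9568)
w3·Cw3 = 164·1111 + 1354·11162 + 945·9568 = 24337312; w3·w3 = 164·164 + 1354·1354 + 945·945 = 2753237
λ ≈ 24337312/2753237 = 8.8395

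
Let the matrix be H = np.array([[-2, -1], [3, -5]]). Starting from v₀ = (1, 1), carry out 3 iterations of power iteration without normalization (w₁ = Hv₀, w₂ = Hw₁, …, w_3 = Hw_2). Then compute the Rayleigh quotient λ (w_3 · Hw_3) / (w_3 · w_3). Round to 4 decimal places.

w1 = Hv₀ = ((-2)·1 + (-1)·1; 3·1 + (-5)·1) = (-3, -2)
w2 = Hw1 = ((-2)·(-3) + (-1)·(-2); 3·(-3) + (-5)·(-2)) = (8, 1)
w3 = Hw2 = (-17, 19)
Hw3 = (15, -146)
w3·Hw3 = (-17)·15 + 19·(-146) = -3029; w3·w3 = (-17)·(-17) + 19·19 = 650
λ ≈ -3029/650 = -4.6600

-4.6600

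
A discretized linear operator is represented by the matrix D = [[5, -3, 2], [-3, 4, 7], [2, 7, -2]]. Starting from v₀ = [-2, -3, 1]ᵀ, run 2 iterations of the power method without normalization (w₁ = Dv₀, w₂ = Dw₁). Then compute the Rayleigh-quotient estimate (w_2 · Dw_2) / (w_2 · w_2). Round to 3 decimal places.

w1 = Dv₀ = (5·(-2) + (-3)·(-3) + 2·1; (-3)·(-2) + 4·(-3) + 7·1; 2·(-2) + 7·(-3) + (-2)·1) = (1, 1, -27)
w2 = Dw1 = (5·1 + (-3)·1 + 2·(-27); (-3)·1 + 4·1 + 7·(-27); 2·1 + 7·1 + (-2)·(-27)) = (-52, -188, 63)
Dw2 = (430, -155, -1546)
w2·Dw2 = (-52)·430 + (-188)·(-155) + 63·(-1546) = -90618; w2·w2 = (-52)·(-52) + (-188)·(-188) + 63·63 = 42017
λ ≈ -90618/42017 = -2.157

-2.157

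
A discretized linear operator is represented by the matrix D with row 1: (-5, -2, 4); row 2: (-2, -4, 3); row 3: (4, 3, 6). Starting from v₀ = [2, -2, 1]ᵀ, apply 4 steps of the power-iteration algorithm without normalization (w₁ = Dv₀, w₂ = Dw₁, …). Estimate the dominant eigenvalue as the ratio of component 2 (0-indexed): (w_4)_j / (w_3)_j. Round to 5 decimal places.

w1 = Dv₀ = ((-5)·2 + (-2)·(-2) + 4·1; (-2)·2 + (-4)·(-2) + 3·1; 4·2 + 3·(-2) + 6·1) = (-2, 7, 8)
w2 = Dw1 = ((-5)·(-2) + (-2)·7 + 4·8; (-2)·(-2) + (-4)·7 + 3·8; 4·(-2) + 3·7 + 6·8) = (28, 0, 61)
w3 = Dw2 = (104, 127, 478)
w4 = Dw3 = (1138, 718, 3665)
Ratio at component: 3665 / 478 = 7.66736

7.66736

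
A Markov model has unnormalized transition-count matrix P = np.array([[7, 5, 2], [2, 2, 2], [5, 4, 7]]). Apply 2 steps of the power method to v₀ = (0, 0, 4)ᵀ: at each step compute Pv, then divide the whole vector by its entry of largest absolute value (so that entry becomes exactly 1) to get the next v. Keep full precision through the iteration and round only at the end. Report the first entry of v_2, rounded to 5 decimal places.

Pv0 = (8.000000, 8.000000, 28.000000); divide by 28.000000 → v1 = (0.285714, 0.285714, 1.000000)
Pv1 = (5.428571, 3.142857, 9.571429); divide by 9.571429 → v2 = (0.567164, 0.328358, 1.000000)
Requested entry of v2: 152/268 = 0.56716

0.56716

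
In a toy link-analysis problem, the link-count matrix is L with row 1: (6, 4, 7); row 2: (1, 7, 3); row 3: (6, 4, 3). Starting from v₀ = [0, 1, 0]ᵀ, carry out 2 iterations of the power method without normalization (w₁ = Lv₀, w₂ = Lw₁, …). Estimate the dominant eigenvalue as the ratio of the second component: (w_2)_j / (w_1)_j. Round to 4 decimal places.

9.2857

w1 = Lv₀ = (6·0 + 4·1 + 7·0; 1·0 + 7·1 + 3·0; 6·0 + 4·1 + 3·0) = (4, 7, 4)
w2 = Lw1 = (6·4 + 4·7 + 7·4; 1·4 + 7·7 + 3·4; 6·4 + 4·7 + 3·4) = (80, 65, 64)
Ratio at component: 65 / 7 = 9.2857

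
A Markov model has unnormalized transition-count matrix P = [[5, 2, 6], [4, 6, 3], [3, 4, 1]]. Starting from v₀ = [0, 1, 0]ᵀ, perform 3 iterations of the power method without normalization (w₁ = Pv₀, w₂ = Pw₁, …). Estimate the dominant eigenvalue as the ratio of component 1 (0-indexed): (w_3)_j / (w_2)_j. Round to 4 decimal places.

11.1071

w1 = Pv₀ = (2, 6, 4)
w2 = Pw1 = (46, 56, 34)
w3 = Pw2 = (546, 622, 396)
Ratio at component: 622 / 56 = 11.1071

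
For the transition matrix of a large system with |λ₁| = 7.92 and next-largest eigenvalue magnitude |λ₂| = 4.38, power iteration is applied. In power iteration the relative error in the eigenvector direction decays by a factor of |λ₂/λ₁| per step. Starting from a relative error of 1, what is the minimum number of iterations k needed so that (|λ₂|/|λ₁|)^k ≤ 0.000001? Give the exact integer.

|λ₂/λ₁| = 4.38/7.92 = 0.55303
Need k ≥ ln(0.000001) / ln(0.55303) = -13.8155 / -0.5923 ≈ 23.324
Smallest integer k satisfying the bound: 24

24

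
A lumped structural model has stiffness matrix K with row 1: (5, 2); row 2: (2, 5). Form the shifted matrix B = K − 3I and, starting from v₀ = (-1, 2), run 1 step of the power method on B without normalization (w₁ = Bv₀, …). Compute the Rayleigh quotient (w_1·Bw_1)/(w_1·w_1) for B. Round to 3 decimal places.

4.000

B = K − 3I has rows (2, 2); (2, 2)
w1 = Bv₀ = (2·(-1) + 2·2; 2·(-1) + 2·2) = (2, 2)
Bw1 = (8, 8)
w1·Bw1 = 32; w1·w1 = 8; μ ≈ 32/8 = 4.000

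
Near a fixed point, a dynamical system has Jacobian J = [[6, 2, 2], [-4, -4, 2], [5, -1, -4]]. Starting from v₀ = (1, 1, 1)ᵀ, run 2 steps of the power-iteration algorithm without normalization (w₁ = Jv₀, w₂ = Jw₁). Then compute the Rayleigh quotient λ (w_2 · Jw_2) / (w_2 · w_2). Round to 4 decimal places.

λ ≈ 3.4607

w1 = Jv₀ = (10, -6, 0)
w2 = Jw1 = (48, -16, 56)
Jw2 = (368, -16, 32)
w2·Jw2 = 48·368 + (-16)·(-16) + 56·32 = 19712; w2·w2 = 48·48 + (-16)·(-16) + 56·56 = 5696
λ ≈ 19712/5696 = 3.4607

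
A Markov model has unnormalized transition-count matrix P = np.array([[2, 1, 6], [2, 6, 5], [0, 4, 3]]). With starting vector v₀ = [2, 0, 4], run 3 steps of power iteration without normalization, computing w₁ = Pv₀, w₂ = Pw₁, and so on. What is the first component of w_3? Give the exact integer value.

1356

w1 = Pv₀ = (28, 24, 12)
w2 = Pw1 = (152, 260, 132)
w3 = Pw2 = (1356, 2524, 1436)
The requested component of w3 is 1356.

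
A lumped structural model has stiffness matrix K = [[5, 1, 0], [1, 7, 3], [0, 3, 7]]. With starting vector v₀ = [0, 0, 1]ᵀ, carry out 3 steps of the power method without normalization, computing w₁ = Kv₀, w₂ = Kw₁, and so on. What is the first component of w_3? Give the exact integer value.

w1 = Kv₀ = (0, 3, 7)
w2 = Kw1 = (3, 42, 58)
w3 = Kw2 = (57, 471, 532)
The requested component of w3 is 57.

57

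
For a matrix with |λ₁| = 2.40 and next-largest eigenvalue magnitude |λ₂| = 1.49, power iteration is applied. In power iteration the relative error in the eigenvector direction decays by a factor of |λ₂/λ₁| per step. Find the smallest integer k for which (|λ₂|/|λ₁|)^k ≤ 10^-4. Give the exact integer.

|λ₂/λ₁| = 1.49/2.40 = 0.62083
Need k ≥ ln(10^-4) / ln(0.62083) = -9.2103 / -0.4767 ≈ 19.321
Smallest integer k satisfying the bound: 20

20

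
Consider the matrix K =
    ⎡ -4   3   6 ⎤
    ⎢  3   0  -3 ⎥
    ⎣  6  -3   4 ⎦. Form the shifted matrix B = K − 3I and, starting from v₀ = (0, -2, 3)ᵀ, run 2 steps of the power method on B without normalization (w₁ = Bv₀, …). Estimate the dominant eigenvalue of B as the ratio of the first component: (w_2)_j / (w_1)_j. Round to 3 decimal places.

B = K − 3I has rows (-7, 3, 6); (3, -3, -3); (6, -3, 1)
w1 = Bv₀ = ((-7)·0 + 3·(-2) + 6·3; 3·0 + (-3)·(-2) + (-3)·3; 6·0 + (-3)·(-2) + 1·3) = (12, -3, 9)
w2 = Bw1 = ((-7)·12 + 3·(-3) + 6·9; 3·12 + (-3)·(-3) + (-3)·9; 6·12 + (-3)·(-3) + 1·9) = (-39, 18, 90)
Ratio: -39/12 = -3.250

-3.250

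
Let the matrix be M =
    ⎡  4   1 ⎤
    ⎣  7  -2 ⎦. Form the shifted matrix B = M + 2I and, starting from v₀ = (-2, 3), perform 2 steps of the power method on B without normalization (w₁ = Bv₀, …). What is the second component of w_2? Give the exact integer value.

B = M + 2I has rows (6, 1); (7, 0)
w1 = Bv₀ = (6·(-2) + 1·3; 7·(-2) + 0·3) = (-9, -14)
w2 = Bw1 = (6·(-9) + 1·(-14); 7·(-9) + 0·(-14)) = (-68, -63)
Requested component of w2: -63

-63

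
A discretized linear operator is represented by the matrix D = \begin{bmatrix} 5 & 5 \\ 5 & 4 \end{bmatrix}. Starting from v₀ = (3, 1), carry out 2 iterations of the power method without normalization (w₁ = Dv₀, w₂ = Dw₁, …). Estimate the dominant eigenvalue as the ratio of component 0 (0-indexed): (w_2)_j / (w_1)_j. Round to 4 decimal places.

w1 = Dv₀ = (5·3 + 5·1; 5·3 + 4·1) = (20, 19)
w2 = Dw1 = (5·20 + 5·19; 5·20 + 4·19) = (195, 176)
Ratio at component: 195 / 20 = 9.7500

λ ≈ 9.7500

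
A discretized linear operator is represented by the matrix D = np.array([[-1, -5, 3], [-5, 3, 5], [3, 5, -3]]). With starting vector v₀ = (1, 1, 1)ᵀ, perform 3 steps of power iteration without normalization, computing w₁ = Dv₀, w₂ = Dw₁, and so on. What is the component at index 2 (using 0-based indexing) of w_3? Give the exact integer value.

281

w1 = Dv₀ = (-3, 3, 5)
w2 = Dw1 = (3, 49, -9)
w3 = Dw2 = (-275, 87, 281)
The requested component of w3 is 281.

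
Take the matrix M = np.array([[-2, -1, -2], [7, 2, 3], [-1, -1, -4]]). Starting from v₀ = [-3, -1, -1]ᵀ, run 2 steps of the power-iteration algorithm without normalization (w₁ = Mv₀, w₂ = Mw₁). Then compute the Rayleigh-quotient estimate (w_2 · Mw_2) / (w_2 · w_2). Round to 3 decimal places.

λ ≈ -1.102

w1 = Mv₀ = (9, -26, 8)
w2 = Mw1 = (-8, 35, -15)
Mw2 = (11, -31, 33)
w2·Mw2 = (-8)·11 + 35·(-31) + (-15)·33 = -1668; w2·w2 = (-8)·(-8) + 35·35 + (-15)·(-15) = 1514
λ ≈ -1668/1514 = -1.102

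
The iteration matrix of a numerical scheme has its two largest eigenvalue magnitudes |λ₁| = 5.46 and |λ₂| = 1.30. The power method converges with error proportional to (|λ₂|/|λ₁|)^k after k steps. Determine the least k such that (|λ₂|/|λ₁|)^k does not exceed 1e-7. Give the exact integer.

|λ₂/λ₁| = 1.30/5.46 = 0.23810
Need k ≥ ln(1e-7) / ln(0.23810) = -16.1181 / -1.4351 ≈ 11.231
Smallest integer k satisfying the bound: 12

12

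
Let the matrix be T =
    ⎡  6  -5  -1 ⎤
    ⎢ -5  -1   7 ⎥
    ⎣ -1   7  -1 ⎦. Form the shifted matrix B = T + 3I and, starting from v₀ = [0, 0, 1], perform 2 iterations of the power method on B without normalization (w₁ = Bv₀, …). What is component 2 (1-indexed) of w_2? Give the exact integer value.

33

B = T + 3I has rows (9, -5, -1); (-5, 2, 7); (-1, 7, 2)
w1 = Bv₀ = (9·0 + (-5)·0 + (-1)·1; (-5)·0 + 2·0 + 7·1; (-1)·0 + 7·0 + 2·1) = (-1, 7, 2)
w2 = Bw1 = (9·(-1) + (-5)·7 + (-1)·2; (-5)·(-1) + 2·7 + 7·2; (-1)·(-1) + 7·7 + 2·2) = (-46, 33, 54)
Requested component of w2: 33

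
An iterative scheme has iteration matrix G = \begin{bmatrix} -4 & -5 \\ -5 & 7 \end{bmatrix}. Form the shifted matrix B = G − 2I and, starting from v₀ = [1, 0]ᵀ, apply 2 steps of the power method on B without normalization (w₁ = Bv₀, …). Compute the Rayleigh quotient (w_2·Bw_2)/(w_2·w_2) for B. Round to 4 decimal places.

B = G − 2I has rows (-6, -5); (-5, 5)
w1 = Bv₀ = ((-6)·1 + (-5)·0; (-5)·1 + 5·0) = (-6, -5)
w2 = Bw1 = ((-6)·(-6) + (-5)·(-5); (-5)·(-6) + 5·(-5)) = (61, 5)
Bw2 = (-391, -280)
w2·Bw2 = -25251; w2·w2 = 3746; μ ≈ -25251/3746 = -6.7408

-6.7408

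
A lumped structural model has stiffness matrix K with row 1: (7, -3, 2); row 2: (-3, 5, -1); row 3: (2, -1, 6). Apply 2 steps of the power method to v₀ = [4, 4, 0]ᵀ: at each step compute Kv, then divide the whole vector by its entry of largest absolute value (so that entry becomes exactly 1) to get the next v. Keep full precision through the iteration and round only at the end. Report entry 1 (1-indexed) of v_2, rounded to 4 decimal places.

Kv0 = (16.00000, 8.00000, 4.00000); divide by 16.00000 → v1 = (1.00000, 0.50000, 0.25000)
Kv1 = (6.00000, -0.75000, 3.00000); divide by 6.00000 → v2 = (1.00000, -0.12500, 0.50000)
Requested entry of v2: 96/96 = 1.0000

1.0000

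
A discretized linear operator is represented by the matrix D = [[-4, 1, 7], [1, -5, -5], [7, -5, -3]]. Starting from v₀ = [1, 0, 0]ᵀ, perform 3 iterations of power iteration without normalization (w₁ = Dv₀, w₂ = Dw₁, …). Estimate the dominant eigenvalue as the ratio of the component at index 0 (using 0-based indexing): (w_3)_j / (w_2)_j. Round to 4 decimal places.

λ ≈ -10.3939

w1 = Dv₀ = ((-4)·1 + 1·0 + 7·0; 1·1 + (-5)·0 + (-5)·0; 7·1 + (-5)·0 + (-3)·0) = (-4, 1, 7)
w2 = Dw1 = ((-4)·(-4) + 1·1 + 7·7; 1·(-4) + (-5)·1 + (-5)·7; 7·(-4) + (-5)·1 + (-3)·7) = (66, -44, -54)
w3 = Dw2 = (-686, 556, 844)
Ratio at component: -686 / 66 = -10.3939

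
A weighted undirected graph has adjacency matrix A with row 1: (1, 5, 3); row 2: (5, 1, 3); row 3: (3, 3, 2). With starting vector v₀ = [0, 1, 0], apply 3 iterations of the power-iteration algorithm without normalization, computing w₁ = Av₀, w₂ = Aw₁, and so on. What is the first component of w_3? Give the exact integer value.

266

w1 = Av₀ = (1·0 + 5·1 + 3·0; 5·0 + 1·1 + 3·0; 3·0 + 3·1 + 2·0) = (5, 1, 3)
w2 = Aw1 = (1·5 + 5·1 + 3·3; 5·5 + 1·1 + 3·3; 3·5 + 3·1 + 2·3) = (19, 35, 24)
w3 = Aw2 = (266, 202, 210)
The requested component of w3 is 266.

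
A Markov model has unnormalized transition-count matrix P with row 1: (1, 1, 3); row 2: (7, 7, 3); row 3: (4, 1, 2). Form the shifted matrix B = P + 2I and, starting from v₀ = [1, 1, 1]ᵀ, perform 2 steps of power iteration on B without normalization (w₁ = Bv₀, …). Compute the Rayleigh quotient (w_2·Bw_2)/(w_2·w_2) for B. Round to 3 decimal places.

B = P + 2I has rows (3, 1, 3); (7, 9, 3); (4, 1, 4)
w1 = Bv₀ = (7, 19, 9)
w2 = Bw1 = (67, 247, 83)
Bw2 = (697, 2941, 847)
w2·Bw2 = 843427; w2·w2 = 72387; μ ≈ 843427/72387 = 11.652

11.652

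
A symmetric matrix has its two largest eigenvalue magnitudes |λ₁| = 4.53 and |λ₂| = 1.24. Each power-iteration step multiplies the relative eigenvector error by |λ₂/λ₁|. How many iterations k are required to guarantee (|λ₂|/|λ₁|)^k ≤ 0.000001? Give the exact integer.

|λ₂/λ₁| = 1.24/4.53 = 0.27373
Need k ≥ ln(0.000001) / ln(0.27373) = -13.8155 / -1.2956 ≈ 10.663
Smallest integer k satisfying the bound: 11

11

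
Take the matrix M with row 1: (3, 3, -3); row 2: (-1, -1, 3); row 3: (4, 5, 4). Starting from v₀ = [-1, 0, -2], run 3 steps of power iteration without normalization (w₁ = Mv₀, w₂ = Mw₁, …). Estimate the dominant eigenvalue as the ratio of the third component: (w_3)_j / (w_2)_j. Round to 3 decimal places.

w1 = Mv₀ = (3, -5, -12)
w2 = Mw1 = (30, -34, -61)
w3 = Mw2 = (171, -179, -294)
Ratio at component: -294 / -61 = 4.820

λ ≈ 4.820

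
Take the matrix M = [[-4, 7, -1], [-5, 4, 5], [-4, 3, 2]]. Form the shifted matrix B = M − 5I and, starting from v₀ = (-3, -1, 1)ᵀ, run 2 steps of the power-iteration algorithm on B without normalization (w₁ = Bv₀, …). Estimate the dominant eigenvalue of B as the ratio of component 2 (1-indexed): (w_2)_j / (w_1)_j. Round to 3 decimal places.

-4.095

B = M − 5I has rows (-9, 7, -1); (-5, -1, 5); (-4, 3, -3)
w1 = Bv₀ = (19, 21, 6)
w2 = Bw1 = (-30, -86, -31)
Ratio: -86/21 = -4.095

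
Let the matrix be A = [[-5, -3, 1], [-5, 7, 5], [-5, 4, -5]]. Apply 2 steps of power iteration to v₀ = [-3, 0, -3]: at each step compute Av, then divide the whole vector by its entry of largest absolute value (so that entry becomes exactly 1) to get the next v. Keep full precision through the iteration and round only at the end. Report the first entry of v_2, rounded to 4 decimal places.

0.1429

Av0 = (12.00000, 0.00000, 30.00000); divide by 30.00000 → v1 = (0.40000, 0.00000, 1.00000)
Av1 = (-1.00000, 3.00000, -7.00000); divide by -7.00000 → v2 = (0.14286, -0.42857, 1.00000)
Requested entry of v2: -30/-210 = 0.1429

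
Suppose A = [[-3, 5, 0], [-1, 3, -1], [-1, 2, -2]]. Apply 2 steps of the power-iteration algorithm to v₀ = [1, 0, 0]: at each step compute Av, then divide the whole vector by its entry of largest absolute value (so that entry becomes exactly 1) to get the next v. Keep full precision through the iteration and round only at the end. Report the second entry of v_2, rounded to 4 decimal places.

0.2500

Av0 = (-3.00000, -1.00000, -1.00000); divide by -3.00000 → v1 = (1.00000, 0.33333, 0.33333)
Av1 = (-1.33333, -0.33333, -1.00000); divide by -1.33333 → v2 = (1.00000, 0.25000, 0.75000)
Requested entry of v2: 1/4 = 0.2500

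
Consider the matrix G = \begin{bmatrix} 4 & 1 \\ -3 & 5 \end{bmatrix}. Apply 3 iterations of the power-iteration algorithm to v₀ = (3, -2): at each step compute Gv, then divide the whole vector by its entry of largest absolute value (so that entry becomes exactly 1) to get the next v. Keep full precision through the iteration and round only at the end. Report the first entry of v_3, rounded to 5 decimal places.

0.05959

Gv0 = (10.000000, -19.000000); divide by -19.000000 → v1 = (-0.526316, 1.000000)
Gv1 = (-1.105263, 6.578947); divide by 6.578947 → v2 = (-0.168000, 1.000000)
Gv2 = (0.328000, 5.504000); divide by 5.504000 → v3 = (0.059593, 1.000000)
Requested entry of v3: -41/-688 = 0.05959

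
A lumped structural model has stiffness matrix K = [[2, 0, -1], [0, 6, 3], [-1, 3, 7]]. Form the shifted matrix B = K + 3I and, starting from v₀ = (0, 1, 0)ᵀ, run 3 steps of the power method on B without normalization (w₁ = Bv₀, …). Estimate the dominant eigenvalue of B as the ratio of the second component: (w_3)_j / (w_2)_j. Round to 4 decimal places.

μ ≈ 10.9000

B = K + 3I has rows (5, 0, -1); (0, 9, 3); (-1, 3, 10)
w1 = Bv₀ = (5·0 + 0·1 + (-1)·0; 0·0 + 9·1 + 3·0; (-1)·0 + 3·1 + 10·0) = (0, 9, 3)
w2 = Bw1 = (5·0 + 0·9 + (-1)·3; 0·0 + 9·9 + 3·3; (-1)·0 + 3·9 + 10·3) = (-3, 90, 57)
w3 = Bw2 = (-72, 981, 843)
Ratio: 981/90 = 10.9000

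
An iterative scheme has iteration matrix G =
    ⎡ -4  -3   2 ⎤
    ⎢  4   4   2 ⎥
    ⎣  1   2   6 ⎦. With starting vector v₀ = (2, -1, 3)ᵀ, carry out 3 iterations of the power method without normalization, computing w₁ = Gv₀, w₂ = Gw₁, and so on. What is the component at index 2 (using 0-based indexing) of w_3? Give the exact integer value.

936

w1 = Gv₀ = (1, 10, 18)
w2 = Gw1 = (2, 80, 129)
w3 = Gw2 = (10, 586, 936)
The requested component of w3 is 936.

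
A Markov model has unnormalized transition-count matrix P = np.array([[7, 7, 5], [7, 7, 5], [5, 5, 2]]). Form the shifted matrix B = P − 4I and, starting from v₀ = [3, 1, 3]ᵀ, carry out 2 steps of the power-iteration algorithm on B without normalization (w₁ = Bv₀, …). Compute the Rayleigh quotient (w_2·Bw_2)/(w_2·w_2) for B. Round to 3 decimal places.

13.180

B = P − 4I has rows (3, 7, 5); (7, 3, 5); (5, 5, -2)
w1 = Bv₀ = (3·3 + 7·1 + 5·3; 7·3 + 3·1 + 5·3; 5·3 + 5·1 + (-2)·3) = (31, 39, 14)
w2 = Bw1 = (3·31 + 7·39 + 5·14; 7·31 + 3·39 + 5·14; 5·31 + 5·39 + (-2)·14) = (436, 404, 322)
Bw2 = (5746, 5874, 3556)
w2·Bw2 = 6023384; w2·w2 = 456996; μ ≈ 6023384/456996 = 13.180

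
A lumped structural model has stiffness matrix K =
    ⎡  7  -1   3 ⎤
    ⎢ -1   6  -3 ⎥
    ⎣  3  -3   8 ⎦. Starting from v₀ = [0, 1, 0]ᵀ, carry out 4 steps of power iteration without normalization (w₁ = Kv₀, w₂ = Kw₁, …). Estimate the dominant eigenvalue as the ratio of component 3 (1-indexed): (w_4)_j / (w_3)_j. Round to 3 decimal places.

12.085

w1 = Kv₀ = (7·0 + (-1)·1 + 3·0; (-1)·0 + 6·1 + (-3)·0; 3·0 + (-3)·1 + 8·0) = (-1, 6, -3)
w2 = Kw1 = (7·(-1) + (-1)·6 + 3·(-3); (-1)·(-1) + 6·6 + (-3)·(-3); 3·(-1) + (-3)·6 + 8·(-3)) = (-22, 46, -45)
w3 = Kw2 = (-335, 433, -564)
w4 = Kw3 = (-4470, 4625, -6816)
Ratio at component: -6816 / -564 = 12.085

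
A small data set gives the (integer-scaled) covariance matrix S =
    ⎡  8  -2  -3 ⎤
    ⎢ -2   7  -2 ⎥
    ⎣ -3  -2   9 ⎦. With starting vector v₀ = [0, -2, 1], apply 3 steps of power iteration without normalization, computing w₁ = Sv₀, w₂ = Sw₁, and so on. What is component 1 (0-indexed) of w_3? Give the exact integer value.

w1 = Sv₀ = (8·0 + (-2)·(-2) + (-3)·1; (-2)·0 + 7·(-2) + (-2)·1; (-3)·0 + (-2)·(-2) + 9·1) = (1, -16, 13)
w2 = Sw1 = (8·1 + (-2)·(-16) + (-3)·13; (-2)·1 + 7·(-16) + (-2)·13; (-3)·1 + (-2)·(-16) + 9·13) = (1, -140, 146)
w3 = Sw2 = (-150, -1274, 1591)
The requested component of w3 is -1274.

-1274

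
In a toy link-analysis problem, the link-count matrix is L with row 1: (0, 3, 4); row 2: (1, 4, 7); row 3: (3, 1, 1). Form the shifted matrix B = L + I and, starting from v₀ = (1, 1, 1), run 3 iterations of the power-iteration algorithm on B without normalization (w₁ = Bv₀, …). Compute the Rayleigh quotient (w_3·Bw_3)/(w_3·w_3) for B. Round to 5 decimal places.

B = L + I has rows (1, 3, 4); (1, 5, 7); (3, 1, 2)
w1 = Bv₀ = (1·1 + 3·1 + 4·1; 1·1 + 5·1 + 7·1; 3·1 + 1·1 + 2·1) = (8, 13, 6)
w2 = Bw1 = (1·8 + 3·13 + 4·6; 1·8 + 5·13 + 7·6; 3·8 + 1·13 + 2·6) = (71, 115, 49)
w3 = Bw2 = (612, 989, 426)
Bw3 = (5283, 8539, 3677)
w3·Bw3 = 13244669; w3·w3 = 1534141; μ ≈ 13244669/1534141 = 8.63328

8.63328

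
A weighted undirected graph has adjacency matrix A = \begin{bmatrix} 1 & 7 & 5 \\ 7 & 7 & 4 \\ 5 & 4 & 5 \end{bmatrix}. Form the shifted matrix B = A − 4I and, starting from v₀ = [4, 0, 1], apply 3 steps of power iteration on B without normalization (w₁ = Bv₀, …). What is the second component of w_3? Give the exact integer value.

3299

B = A − 4I has rows (-3, 7, 5); (7, 3, 4); (5, 4, 1)
w1 = Bv₀ = ((-3)·4 + 7·0 + 5·1; 7·4 + 3·0 + 4·1; 5·4 + 4·0 + 1·1) = (-7, 32, 21)
w2 = Bw1 = ((-3)·(-7) + 7·32 + 5·21; 7·(-7) + 3·32 + 4·21; 5·(-7) + 4·32 + 1·21) = (350, 131, 114)
w3 = Bw2 = (437, 3299, 2388)
Requested component of w3: 3299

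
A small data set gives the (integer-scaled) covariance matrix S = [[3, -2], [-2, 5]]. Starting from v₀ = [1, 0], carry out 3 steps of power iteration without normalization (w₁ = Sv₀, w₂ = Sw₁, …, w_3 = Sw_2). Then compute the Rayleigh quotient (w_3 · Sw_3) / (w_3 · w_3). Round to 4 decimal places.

6.2301

w1 = Sv₀ = (3, -2)
w2 = Sw1 = (13, -16)
w3 = Sw2 = (71, -106)
Sw3 = (425, -672)
w3·Sw3 = 71·425 + (-106)·(-672) = 101407; w3·w3 = 71·71 + (-106)·(-106) = 16277
λ ≈ 101407/16277 = 6.2301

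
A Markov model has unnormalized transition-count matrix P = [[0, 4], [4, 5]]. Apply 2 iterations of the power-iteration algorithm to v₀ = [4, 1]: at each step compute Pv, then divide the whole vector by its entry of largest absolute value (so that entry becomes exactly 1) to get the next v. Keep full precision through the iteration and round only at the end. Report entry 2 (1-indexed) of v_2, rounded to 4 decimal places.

1.0000

Pv0 = (4.00000, 21.00000); divide by 21.00000 → v1 = (0.19048, 1.00000)
Pv1 = (4.00000, 5.76190); divide by 5.76190 → v2 = (0.69421, 1.00000)
Requested entry of v2: 121/121 = 1.0000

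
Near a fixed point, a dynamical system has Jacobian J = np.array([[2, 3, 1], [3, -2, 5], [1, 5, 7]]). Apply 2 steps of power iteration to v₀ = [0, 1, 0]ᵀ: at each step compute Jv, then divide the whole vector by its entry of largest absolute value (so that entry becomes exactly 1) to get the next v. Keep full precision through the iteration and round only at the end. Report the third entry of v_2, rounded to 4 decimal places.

Jv0 = (3.00000, -2.00000, 5.00000); divide by 5.00000 → v1 = (0.60000, -0.40000, 1.00000)
Jv1 = (1.00000, 7.60000, 5.60000); divide by 7.60000 → v2 = (0.13158, 1.00000, 0.73684)
Requested entry of v2: 28/38 = 0.7368

0.7368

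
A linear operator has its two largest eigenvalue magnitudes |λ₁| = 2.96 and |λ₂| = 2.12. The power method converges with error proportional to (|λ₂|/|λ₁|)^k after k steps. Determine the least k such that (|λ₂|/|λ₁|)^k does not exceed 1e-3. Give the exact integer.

|λ₂/λ₁| = 2.12/2.96 = 0.71622
Need k ≥ ln(1e-3) / ln(0.71622) = -6.9078 / -0.3338 ≈ 20.696
Smallest integer k satisfying the bound: 21

21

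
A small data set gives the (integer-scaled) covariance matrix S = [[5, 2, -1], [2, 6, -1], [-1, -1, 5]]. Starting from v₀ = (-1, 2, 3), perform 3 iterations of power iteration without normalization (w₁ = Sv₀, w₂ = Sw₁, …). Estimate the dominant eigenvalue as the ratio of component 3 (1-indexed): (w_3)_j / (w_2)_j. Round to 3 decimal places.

5.000

w1 = Sv₀ = (5·(-1) + 2·2 + (-1)·3; 2·(-1) + 6·2 + (-1)·3; (-1)·(-1) + (-1)·2 + 5·3) = (-4, 7, 14)
w2 = Sw1 = (5·(-4) + 2·7 + (-1)·14; 2·(-4) + 6·7 + (-1)·14; (-1)·(-4) + (-1)·7 + 5·14) = (-20, 20, 67)
w3 = Sw2 = (-127, 13, 335)
Ratio at component: 335 / 67 = 5.000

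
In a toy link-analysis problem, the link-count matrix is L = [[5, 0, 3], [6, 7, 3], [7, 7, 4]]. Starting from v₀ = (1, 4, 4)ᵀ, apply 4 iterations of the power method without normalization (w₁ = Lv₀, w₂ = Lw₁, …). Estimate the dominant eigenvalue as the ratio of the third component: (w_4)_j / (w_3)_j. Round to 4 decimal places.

12.8943

w1 = Lv₀ = (17, 46, 51)
w2 = Lw1 = (238, 577, 645)
w3 = Lw2 = (3125, 7402, 8285)
w4 = Lw3 = (40480, 95419, 106829)
Ratio at component: 106829 / 8285 = 12.8943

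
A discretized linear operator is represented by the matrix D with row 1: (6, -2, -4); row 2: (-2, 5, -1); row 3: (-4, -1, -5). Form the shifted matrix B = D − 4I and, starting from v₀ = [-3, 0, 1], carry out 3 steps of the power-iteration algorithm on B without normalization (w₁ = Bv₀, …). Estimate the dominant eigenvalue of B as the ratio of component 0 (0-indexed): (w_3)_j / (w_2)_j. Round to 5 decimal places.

3.80952

B = D − 4I has rows (2, -2, -4); (-2, 1, -1); (-4, -1, -9)
w1 = Bv₀ = (2·(-3) + (-2)·0 + (-4)·1; (-2)·(-3) + 1·0 + (-1)·1; (-4)·(-3) + (-1)·0 + (-9)·1) = (-10, 5, 3)
w2 = Bw1 = (2·(-10) + (-2)·5 + (-4)·3; (-2)·(-10) + 1·5 + (-1)·3; (-4)·(-10) + (-1)·5 + (-9)·3) = (-42, 22, 8)
w3 = Bw2 = (-160, 98, 74)
Ratio: -160/-42 = 3.80952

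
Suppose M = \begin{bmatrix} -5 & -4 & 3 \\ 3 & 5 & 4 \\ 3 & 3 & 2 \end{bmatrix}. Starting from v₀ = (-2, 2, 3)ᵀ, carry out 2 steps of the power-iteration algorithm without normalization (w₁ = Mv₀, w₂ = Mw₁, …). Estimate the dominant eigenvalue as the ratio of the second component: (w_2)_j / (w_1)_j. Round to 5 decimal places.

w1 = Mv₀ = ((-5)·(-2) + (-4)·2 + 3·3; 3·(-2) + 5·2 + 4·3; 3·(-2) + 3·2 + 2·3) = (11, 16, 6)
w2 = Mw1 = ((-5)·11 + (-4)·16 + 3·6; 3·11 + 5·16 + 4·6; 3·11 + 3·16 + 2·6) = (-101, 137, 93)
Ratio at component: 137 / 16 = 8.56250

λ ≈ 8.56250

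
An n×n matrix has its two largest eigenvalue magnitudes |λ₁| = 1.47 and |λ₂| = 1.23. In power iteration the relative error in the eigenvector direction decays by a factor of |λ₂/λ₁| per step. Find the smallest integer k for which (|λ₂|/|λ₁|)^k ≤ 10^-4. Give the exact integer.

|λ₂/λ₁| = 1.23/1.47 = 0.83673
Need k ≥ ln(10^-4) / ln(0.83673) = -9.2103 / -0.1782 ≈ 51.671
Smallest integer k satisfying the bound: 52

52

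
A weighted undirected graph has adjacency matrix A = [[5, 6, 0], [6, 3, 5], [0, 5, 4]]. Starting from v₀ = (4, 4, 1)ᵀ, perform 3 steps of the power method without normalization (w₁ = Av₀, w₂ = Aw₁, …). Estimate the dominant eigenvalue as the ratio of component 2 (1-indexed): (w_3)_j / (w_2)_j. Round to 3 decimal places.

11.483

w1 = Av₀ = (44, 41, 24)
w2 = Aw1 = (466, 507, 301)
w3 = Aw2 = (5372, 5822, 3739)
Ratio at component: 5822 / 507 = 11.483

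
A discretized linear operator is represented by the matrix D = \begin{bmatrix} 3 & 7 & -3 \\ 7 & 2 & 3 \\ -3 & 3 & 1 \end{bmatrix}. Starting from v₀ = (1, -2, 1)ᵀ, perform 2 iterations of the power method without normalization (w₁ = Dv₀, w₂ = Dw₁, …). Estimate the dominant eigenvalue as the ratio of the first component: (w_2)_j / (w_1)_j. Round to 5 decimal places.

λ ≈ -1.71429

w1 = Dv₀ = (-14, 6, -8)
w2 = Dw1 = (24, -110, 52)
Ratio at component: 24 / -14 = -1.71429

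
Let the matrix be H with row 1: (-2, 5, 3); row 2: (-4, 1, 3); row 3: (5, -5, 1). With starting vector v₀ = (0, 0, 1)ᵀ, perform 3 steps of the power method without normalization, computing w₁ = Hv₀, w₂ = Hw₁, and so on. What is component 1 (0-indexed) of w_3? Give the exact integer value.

w1 = Hv₀ = (3, 3, 1)
w2 = Hw1 = (12, -6, 1)
w3 = Hw2 = (-51, -51, 91)
The requested component of w3 is -51.

-51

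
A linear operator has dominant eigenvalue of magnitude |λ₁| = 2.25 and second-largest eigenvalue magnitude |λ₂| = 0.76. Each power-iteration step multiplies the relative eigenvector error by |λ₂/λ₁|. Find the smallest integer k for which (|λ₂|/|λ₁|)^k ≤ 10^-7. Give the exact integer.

15

|λ₂/λ₁| = 0.76/2.25 = 0.33778
Need k ≥ ln(10^-7) / ln(0.33778) = -16.1181 / -1.0854 ≈ 14.850
Smallest integer k satisfying the bound: 15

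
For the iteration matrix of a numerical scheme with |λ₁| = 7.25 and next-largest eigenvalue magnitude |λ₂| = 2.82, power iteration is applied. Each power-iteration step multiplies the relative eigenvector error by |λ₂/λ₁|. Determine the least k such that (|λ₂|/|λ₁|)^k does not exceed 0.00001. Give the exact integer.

13

|λ₂/λ₁| = 2.82/7.25 = 0.38897
Need k ≥ ln(0.00001) / ln(0.38897) = -11.5129 / -0.9443 ≈ 12.192
Smallest integer k satisfying the bound: 13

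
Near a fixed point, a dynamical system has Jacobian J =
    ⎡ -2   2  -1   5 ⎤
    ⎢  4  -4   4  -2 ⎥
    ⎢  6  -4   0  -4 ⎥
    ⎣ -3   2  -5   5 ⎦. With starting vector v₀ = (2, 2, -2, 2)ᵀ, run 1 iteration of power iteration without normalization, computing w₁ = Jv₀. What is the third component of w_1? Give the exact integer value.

w1 = Jv₀ = (12, -12, -4, 18)
The requested component of w1 is -4.

-4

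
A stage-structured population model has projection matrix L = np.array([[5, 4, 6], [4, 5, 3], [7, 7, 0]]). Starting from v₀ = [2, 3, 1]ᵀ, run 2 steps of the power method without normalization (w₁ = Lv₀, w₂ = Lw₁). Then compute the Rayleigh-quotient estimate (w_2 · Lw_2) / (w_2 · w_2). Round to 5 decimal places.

w1 = Lv₀ = (28, 26, 35)
w2 = Lw1 = (454, 347, 378)
Lw2 = (5926, 4685, 5607)
w2·Lw2 = 454·5926 + 347·4685 + 378·5607 = 6435545; w2·w2 = 454·454 + 347·347 + 378·378 = 469409
λ ≈ 6435545/469409 = 13.70989

λ ≈ 13.70989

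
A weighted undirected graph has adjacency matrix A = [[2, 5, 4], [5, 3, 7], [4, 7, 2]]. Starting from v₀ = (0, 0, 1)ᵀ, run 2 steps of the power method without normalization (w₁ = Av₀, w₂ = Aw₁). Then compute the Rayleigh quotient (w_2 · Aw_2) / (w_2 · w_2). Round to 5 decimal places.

w1 = Av₀ = (4, 7, 2)
w2 = Aw1 = (51, 55, 69)
Aw2 = (653, 903, 727)
w2·Aw2 = 51·653 + 55·903 + 69·727 = 133131; w2·w2 = 51·51 + 55·55 + 69·69 = 10387
λ ≈ 133131/10387 = 12.81708

12.81708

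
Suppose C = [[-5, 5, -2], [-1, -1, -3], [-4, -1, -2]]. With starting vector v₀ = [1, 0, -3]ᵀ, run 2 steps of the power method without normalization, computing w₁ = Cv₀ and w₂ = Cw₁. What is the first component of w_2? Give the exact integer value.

31

w1 = Cv₀ = ((-5)·1 + 5·0 + (-2)·(-3); (-1)·1 + (-1)·0 + (-3)·(-3); (-4)·1 + (-1)·0 + (-2)·(-3)) = (1, 8, 2)
w2 = Cw1 = ((-5)·1 + 5·8 + (-2)·2; (-1)·1 + (-1)·8 + (-3)·2; (-4)·1 + (-1)·8 + (-2)·2) = (31, -15, -16)
The requested component of w2 is 31.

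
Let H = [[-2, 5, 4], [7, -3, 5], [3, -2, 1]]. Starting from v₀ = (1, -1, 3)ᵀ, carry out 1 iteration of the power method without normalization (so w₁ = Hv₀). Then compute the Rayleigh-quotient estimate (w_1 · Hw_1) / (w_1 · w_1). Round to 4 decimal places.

0.7269

w1 = Hv₀ = (5, 25, 8)
Hw1 = (147, 0, -27)
w1·Hw1 = 5·147 + 25·0 + 8·(-27) = 519; w1·w1 = 5·5 + 25·25 + 8·8 = 714
λ ≈ 519/714 = 0.7269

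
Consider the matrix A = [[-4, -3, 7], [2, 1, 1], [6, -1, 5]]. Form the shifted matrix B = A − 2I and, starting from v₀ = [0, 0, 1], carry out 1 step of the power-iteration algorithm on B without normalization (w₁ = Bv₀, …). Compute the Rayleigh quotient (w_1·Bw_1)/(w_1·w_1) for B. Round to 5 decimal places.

-0.03390

B = A − 2I has rows (-6, -3, 7); (2, -1, 1); (6, -1, 3)
w1 = Bv₀ = (7, 1, 3)
Bw1 = (-24, 16, 50)
w1·Bw1 = -2; w1·w1 = 59; μ ≈ -2/59 = -0.03390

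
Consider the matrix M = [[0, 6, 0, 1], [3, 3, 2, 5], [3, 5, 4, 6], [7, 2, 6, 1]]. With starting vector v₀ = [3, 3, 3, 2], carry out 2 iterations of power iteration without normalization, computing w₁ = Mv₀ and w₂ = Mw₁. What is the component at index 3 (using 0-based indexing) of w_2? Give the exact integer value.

543

w1 = Mv₀ = (20, 34, 48, 47)
w2 = Mw1 = (251, 493, 704, 543)
The requested component of w2 is 543.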